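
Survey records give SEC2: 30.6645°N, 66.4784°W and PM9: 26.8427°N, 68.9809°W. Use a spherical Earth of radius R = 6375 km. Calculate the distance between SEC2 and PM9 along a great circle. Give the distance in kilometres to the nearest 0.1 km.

490.3 km

Δφ = -3.8218°,  Δλ = -2.5025°
a = sin²(Δφ/2) + cos φ₁ cos φ₂ sin²(Δλ/2) = 0.001478
c = 2·arcsin(√a) = 0.076905 rad = 4.4064°
d = R·c = 6375 × 0.076905 = 490.3 km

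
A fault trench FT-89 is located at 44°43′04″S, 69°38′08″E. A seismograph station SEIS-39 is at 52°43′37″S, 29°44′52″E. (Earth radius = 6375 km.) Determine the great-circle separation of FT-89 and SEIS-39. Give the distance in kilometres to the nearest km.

3017 km

FT-89: φ = -44.71778°, λ = +69.63556°
SEIS-39: φ = -52.72694°, λ = +29.74778°
Δφ = -8.0092°,  Δλ = -39.8878°
a = sin²(Δφ/2) + cos φ₁ cos φ₂ sin²(Δλ/2) = 0.054947
c = 2·arcsin(√a) = 0.473217 rad = 27.1133°
d = R·c = 6375 × 0.473217 = 3016.8 km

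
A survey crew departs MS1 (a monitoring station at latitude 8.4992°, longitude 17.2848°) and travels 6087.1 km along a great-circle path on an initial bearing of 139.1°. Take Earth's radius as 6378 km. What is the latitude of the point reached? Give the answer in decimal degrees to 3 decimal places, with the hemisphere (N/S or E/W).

31.637°S

δ = d/R = 6087.1/6378 = 0.954390 rad
φ₂ = arcsin(sin φ₁ cos δ + cos φ₁ sin δ cos θ)
   = arcsin(0.14780·0.57811 + 0.98902·0.81596·-0.75585) = -31.63677°
λ₂ = λ₁ + atan2(sin θ sin δ cos φ₁, cos δ − sin φ₁ sin φ₂) = 56.15034°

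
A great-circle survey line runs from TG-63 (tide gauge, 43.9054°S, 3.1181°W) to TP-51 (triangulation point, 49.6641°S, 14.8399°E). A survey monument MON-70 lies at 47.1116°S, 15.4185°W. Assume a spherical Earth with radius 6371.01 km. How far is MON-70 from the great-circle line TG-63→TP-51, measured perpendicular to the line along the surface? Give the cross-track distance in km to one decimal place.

847.6 km

δ₁₃ = central angle TG-63→MON-70 = 0.160306 rad  (haversine)
θ₁₃ = bearing TG-63→MON-70 = 245.275°,  θ₁₂ = bearing TG-63→TP-51 = 121.482°
dₓₜ = R·arcsin(sin δ₁₃ · sin(θ₁₃ − θ₁₂)) = 6371.01·arcsin(0.15962·sin(123.793°)) = 847.631 km
|dₓₜ| = 847.631 km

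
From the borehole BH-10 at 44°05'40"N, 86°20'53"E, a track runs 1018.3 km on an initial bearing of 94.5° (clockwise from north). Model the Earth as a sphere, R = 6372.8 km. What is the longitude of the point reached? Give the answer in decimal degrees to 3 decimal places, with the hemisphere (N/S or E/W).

98.810°E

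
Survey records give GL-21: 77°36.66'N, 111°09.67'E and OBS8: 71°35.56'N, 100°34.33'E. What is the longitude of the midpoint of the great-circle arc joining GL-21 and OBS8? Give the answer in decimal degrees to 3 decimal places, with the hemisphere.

GL-21: φ = +77.61100°, λ = +111.16117°
OBS8: φ = +71.59267°, λ = +100.57217°
Bx = cos φ₂ cos Δλ = 0.310393,  By = cos φ₂ sin Δλ = -0.058027
φₘ = atan2(sin φ₁ + sin φ₂, √((cos φ₁ + Bx)² + By²)) = 74.66214°
λₘ = λ₁ + atan2(By, cos φ₁ + Bx) = 104.85332°

104.853°E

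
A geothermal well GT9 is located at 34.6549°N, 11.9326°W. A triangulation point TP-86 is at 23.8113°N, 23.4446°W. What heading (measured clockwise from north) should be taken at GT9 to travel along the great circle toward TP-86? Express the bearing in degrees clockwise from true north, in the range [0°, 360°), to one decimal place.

225.8°

Δλ = -11.5120°
y = sin Δλ · cos φ₂ = -0.182586
x = cos φ₁ sin φ₂ − sin φ₁ cos φ₂ cos Δλ = -0.177663
θ = atan2(y, x) = -134.2172° → 225.7828° (mod 360°)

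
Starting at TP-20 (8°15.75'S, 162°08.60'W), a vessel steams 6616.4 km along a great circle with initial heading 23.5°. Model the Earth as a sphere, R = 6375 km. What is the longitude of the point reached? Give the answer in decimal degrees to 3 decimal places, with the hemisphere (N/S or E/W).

133.013°W

TP-20: φ = -8.26250°, λ = -162.14333°
δ = d/R = 6616.4/6375 = 1.037867 rad
φ₂ = arcsin(sin φ₁ cos δ + cos φ₁ sin δ cos θ)
   = arcsin(-0.14371·0.50806 + 0.98962·0.86132·0.91706) = 45.12705°
λ₂ = λ₁ + atan2(sin θ sin δ cos φ₁, cos δ − sin φ₁ sin φ₂) = -133.01323°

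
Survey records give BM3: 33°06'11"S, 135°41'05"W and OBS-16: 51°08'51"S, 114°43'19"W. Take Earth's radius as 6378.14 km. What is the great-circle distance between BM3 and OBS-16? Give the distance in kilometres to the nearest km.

2632 km

BM3: φ = -33.10306°, λ = -135.68472°
OBS-16: φ = -51.14750°, λ = -114.72194°
Δφ = -18.0444°,  Δλ = 20.9628°
a = sin²(Δφ/2) + cos φ₁ cos φ₂ sin²(Δλ/2) = 0.041982
c = 2·arcsin(√a) = 0.412714 rad = 23.6468°
d = R·c = 6378.14 × 0.412714 = 2632.4 km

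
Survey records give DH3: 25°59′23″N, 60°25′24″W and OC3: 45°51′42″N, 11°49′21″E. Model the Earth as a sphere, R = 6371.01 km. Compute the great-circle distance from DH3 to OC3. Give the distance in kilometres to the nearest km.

6632 km

DH3: φ = +25.98972°, λ = -60.42333°
OC3: φ = +45.86167°, λ = +11.82250°
Δφ = 19.8719°,  Δλ = 72.2458°
a = sin²(Δφ/2) + cos φ₁ cos φ₂ sin²(Δλ/2) = 0.247318
c = 2·arcsin(√a) = 1.040992 rad = 59.6444°
d = R·c = 6371.01 × 1.040992 = 6632.2 km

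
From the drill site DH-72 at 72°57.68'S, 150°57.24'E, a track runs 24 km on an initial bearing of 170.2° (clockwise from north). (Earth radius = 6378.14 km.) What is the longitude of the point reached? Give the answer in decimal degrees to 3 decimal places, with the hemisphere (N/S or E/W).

DH-72: φ = -72.96133°, λ = +150.95400°
δ = d/R = 24/6378.14 = 0.003763 rad
φ₂ = arcsin(sin φ₁ cos δ + cos φ₁ sin δ cos θ)
   = arcsin(-0.95611·0.99999 + 0.29302·0.00376·-0.98541) = -73.17374°
λ₂ = λ₁ + atan2(sin θ sin δ cos φ₁, cos δ − sin φ₁ sin φ₂) = 151.08077°

151.081°E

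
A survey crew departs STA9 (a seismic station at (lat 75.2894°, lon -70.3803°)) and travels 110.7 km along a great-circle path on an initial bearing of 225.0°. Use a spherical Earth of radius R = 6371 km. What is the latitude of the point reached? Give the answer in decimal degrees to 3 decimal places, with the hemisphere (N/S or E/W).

74.570°N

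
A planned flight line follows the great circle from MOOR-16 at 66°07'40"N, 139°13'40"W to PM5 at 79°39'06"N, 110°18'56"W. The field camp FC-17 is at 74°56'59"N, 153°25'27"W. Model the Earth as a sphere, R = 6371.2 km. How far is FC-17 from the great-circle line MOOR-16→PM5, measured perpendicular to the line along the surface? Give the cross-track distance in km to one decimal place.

MOOR-16: φ = +66.12778°, λ = -139.22778°
PM5: φ = +79.65167°, λ = -110.31556°
FC-17: φ = +74.94972°, λ = -153.42417°
δ₁₃ = central angle MOOR-16→FC-17 = 0.173651 rad  (haversine)
θ₁₃ = bearing MOOR-16→FC-17 = 338.372°,  θ₁₂ = bearing MOOR-16→PM5 = 18.854°
dₓₜ = R·arcsin(sin δ₁₃ · sin(θ₁₃ − θ₁₂)) = 6371.2·arcsin(0.17278·sin(319.518°)) = -716.162 km
|dₓₜ| = 716.162 km

716.2 km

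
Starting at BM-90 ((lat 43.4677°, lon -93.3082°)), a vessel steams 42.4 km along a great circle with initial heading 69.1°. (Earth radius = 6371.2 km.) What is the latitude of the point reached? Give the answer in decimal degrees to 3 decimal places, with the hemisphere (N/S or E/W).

δ = d/R = 42.4/6371.2 = 0.006655 rad
φ₂ = arcsin(sin φ₁ cos δ + cos φ₁ sin δ cos θ)
   = arcsin(0.68795·0.99998 + 0.72576·0.00665·0.35674) = 43.60267°
λ₂ = λ₁ + atan2(sin θ sin δ cos φ₁, cos δ − sin φ₁ sin φ₂) = -92.81629°

43.603°N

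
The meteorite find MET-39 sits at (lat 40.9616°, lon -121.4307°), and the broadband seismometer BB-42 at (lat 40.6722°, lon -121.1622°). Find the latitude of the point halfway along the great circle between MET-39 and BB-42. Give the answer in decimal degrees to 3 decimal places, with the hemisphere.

Bx = cos φ₂ cos Δλ = 0.758442,  By = cos φ₂ sin Δλ = 0.003554
φₘ = atan2(sin φ₁ + sin φ₂, √((cos φ₁ + Bx)² + By²)) = 40.81698°
λₘ = λ₁ + atan2(By, cos φ₁ + Bx) = -121.29616°

40.817°N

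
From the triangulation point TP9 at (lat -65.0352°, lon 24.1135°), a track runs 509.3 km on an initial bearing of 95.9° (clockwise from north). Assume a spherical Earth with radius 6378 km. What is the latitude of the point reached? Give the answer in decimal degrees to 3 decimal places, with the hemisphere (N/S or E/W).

65.113°S

δ = d/R = 509.3/6378 = 0.079853 rad
φ₂ = arcsin(sin φ₁ cos δ + cos φ₁ sin δ cos θ)
   = arcsin(-0.90657·0.99681 + 0.42206·0.07977·-0.10279) = -65.11295°
λ₂ = λ₁ + atan2(sin θ sin δ cos φ₁, cos δ − sin φ₁ sin φ₂) = 34.98134°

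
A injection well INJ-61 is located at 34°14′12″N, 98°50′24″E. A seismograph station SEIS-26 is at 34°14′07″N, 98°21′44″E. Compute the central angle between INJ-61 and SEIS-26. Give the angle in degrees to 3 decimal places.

INJ-61: φ = +34.23667°, λ = +98.84000°
SEIS-26: φ = +34.23528°, λ = +98.36222°
Δφ = -0.0014°,  Δλ = -0.4778°
a = sin²(Δφ/2) + cos φ₁ cos φ₂ sin²(Δλ/2) = 0.000012
c = 2·arcsin(√a) = 0.006894 rad = 0.3950°

0.395°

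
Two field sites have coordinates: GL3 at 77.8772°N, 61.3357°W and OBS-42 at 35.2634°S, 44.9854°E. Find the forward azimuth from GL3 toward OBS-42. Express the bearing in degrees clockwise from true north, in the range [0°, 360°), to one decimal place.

Δλ = 106.3211°
y = sin Δλ · cos φ₂ = 0.783603
x = cos φ₁ sin φ₂ − sin φ₁ cos φ₂ cos Δλ = 0.103093
θ = atan2(y, x) = 82.5051° → 82.5051° (mod 360°)

82.5°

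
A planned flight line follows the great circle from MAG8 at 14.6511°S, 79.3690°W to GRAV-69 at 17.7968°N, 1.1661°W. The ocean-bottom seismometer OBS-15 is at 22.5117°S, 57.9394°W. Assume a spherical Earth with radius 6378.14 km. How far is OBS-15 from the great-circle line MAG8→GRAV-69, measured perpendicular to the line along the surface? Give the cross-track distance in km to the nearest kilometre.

1681 km

δ₁₃ = central angle MAG8→OBS-15 = 0.379593 rad  (haversine)
θ₁₃ = bearing MAG8→OBS-15 = 114.374°,  θ₁₂ = bearing MAG8→GRAV-69 = 69.691°
dₓₜ = R·arcsin(sin δ₁₃ · sin(θ₁₃ − θ₁₂)) = 6378.14·arcsin(0.37054·sin(44.683°)) = 1681.281 km
|dₓₜ| = 1681.281 km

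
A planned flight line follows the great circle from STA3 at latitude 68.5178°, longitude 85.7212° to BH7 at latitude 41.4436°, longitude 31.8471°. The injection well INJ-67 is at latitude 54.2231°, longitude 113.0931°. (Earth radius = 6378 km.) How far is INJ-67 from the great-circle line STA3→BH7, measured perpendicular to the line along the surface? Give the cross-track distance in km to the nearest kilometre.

1621 km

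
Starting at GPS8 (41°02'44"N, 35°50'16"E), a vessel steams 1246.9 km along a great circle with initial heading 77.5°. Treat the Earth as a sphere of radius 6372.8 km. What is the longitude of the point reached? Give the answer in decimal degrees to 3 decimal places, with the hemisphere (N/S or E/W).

50.761°E

GPS8: φ = +41.04556°, λ = +35.83778°
δ = d/R = 1246.9/6372.8 = 0.195660 rad
φ₂ = arcsin(sin φ₁ cos δ + cos φ₁ sin δ cos θ)
   = arcsin(0.65666·0.98092 + 0.75419·0.19441·0.21644) = 42.52135°
λ₂ = λ₁ + atan2(sin θ sin δ cos φ₁, cos δ − sin φ₁ sin φ₂) = 50.76126°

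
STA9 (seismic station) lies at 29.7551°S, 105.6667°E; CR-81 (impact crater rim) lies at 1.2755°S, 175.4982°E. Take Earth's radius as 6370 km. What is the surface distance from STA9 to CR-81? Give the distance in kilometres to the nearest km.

Δφ = 28.4796°,  Δλ = 69.8315°
a = sin²(Δφ/2) + cos φ₁ cos φ₂ sin²(Δλ/2) = 0.344851
c = 2·arcsin(√a) = 1.255290 rad = 71.9228°
d = R·c = 6370 × 1.255290 = 7996.2 km

7996 km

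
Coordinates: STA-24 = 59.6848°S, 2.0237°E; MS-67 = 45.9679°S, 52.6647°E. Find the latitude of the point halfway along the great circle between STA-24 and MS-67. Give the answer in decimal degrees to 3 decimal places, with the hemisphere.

55.496°S

Bx = cos φ₂ cos Δλ = 0.440792,  By = cos φ₂ sin Δλ = 0.537413
φₘ = atan2(sin φ₁ + sin φ₂, √((cos φ₁ + Bx)² + By²)) = -55.49567°
λₘ = λ₁ + atan2(By, cos φ₁ + Bx) = 31.63590°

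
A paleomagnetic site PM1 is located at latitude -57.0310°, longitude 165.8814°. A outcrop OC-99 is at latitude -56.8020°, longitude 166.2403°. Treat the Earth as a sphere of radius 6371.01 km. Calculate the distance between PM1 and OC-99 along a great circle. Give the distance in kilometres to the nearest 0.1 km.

33.5 km

Δφ = 0.2290°,  Δλ = 0.3589°
a = sin²(Δφ/2) + cos φ₁ cos φ₂ sin²(Δλ/2) = 0.000007
c = 2·arcsin(√a) = 0.005260 rad = 0.3014°
d = R·c = 6371.01 × 0.005260 = 33.5 km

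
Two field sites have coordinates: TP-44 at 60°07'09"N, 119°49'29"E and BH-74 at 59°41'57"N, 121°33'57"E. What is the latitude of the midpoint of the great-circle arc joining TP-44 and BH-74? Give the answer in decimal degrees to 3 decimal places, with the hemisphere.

59.912°N

TP-44: φ = +60.11917°, λ = +119.82472°
BH-74: φ = +59.69917°, λ = +121.56583°
Bx = cos φ₂ cos Δλ = 0.504307,  By = cos φ₂ sin Δλ = 0.015330
φₘ = atan2(sin φ₁ + sin φ₂, √((cos φ₁ + Bx)² + By²)) = 59.91204°
λₘ = λ₁ + atan2(By, cos φ₁ + Bx) = 120.70078°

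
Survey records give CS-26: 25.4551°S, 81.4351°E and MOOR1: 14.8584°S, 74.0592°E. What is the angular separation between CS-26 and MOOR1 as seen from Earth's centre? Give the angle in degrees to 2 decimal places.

Δφ = 10.5967°,  Δλ = -7.3759°
a = sin²(Δφ/2) + cos φ₁ cos φ₂ sin²(Δλ/2) = 0.012138
c = 2·arcsin(√a) = 0.220792 rad = 12.6504°

12.65°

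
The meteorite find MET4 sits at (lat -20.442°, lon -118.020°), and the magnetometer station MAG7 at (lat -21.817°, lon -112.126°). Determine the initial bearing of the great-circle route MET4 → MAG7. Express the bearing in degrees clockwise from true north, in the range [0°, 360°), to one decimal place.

105.1°

Δλ = 5.8940°
y = sin Δλ · cos φ₂ = 0.095333
x = cos φ₁ sin φ₂ − sin φ₁ cos φ₂ cos Δλ = -0.025710
θ = atan2(y, x) = 105.0928° → 105.0928° (mod 360°)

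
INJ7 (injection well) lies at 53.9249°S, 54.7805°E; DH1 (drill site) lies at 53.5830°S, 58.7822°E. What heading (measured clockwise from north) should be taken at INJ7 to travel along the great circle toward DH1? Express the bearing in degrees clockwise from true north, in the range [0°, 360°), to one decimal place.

83.4°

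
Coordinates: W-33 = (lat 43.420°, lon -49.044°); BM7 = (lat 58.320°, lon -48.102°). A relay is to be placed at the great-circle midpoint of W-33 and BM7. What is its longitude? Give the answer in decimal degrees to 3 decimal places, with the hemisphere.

Bx = cos φ₂ cos Δλ = 0.525104,  By = cos φ₂ sin Δλ = 0.008634
φₘ = atan2(sin φ₁ + sin φ₂, √((cos φ₁ + Bx)² + By²)) = 50.87092°
λₘ = λ₁ + atan2(By, cos φ₁ + Bx) = -48.64871°

48.649°W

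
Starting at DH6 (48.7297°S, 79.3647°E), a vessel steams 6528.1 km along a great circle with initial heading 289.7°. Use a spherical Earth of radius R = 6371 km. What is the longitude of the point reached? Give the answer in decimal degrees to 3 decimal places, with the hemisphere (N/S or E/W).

δ = d/R = 6528.1/6371 = 1.024659 rad
φ₂ = arcsin(sin φ₁ cos δ + cos φ₁ sin δ cos θ)
   = arcsin(-0.75161·0.51939 + 0.65961·0.85454·0.33710) = -11.55854°
λ₂ = λ₁ + atan2(sin θ sin δ cos φ₁, cos δ − sin φ₁ sin φ₂) = 24.16217°

24.162°E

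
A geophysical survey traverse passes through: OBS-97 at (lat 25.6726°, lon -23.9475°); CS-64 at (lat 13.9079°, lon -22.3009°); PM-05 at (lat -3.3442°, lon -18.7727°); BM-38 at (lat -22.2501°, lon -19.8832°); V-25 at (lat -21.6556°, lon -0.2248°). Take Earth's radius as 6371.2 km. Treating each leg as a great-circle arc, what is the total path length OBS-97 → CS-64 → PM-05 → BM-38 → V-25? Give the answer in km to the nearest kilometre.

OBS-97→CS-64: c = 0.207097 rad, d = 1319.46 km
CS-64→PM-05: c = 0.307238 rad, d = 1957.48 km
PM-05→BM-38: c = 0.330505 rad, d = 2105.72 km
BM-38→V-25: c = 0.318173 rad, d = 2027.14 km
Total = 1319.46 + 1957.48 + 2105.72 + 2027.14 = 7409.79 km

7410 km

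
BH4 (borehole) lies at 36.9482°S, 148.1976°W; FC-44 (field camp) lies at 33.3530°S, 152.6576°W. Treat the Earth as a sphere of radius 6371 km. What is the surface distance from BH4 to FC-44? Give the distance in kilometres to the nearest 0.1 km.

Δφ = 3.5952°,  Δλ = -4.4600°
a = sin²(Δφ/2) + cos φ₁ cos φ₂ sin²(Δλ/2) = 0.001995
c = 2·arcsin(√a) = 0.089354 rad = 5.1196°
d = R·c = 6371 × 0.089354 = 569.3 km

569.3 km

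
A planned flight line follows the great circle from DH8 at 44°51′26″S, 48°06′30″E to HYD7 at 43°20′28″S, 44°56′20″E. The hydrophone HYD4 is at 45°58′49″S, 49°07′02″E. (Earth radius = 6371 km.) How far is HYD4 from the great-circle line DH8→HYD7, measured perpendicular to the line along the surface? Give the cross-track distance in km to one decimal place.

DH8: φ = -44.85722°, λ = +48.10833°
HYD7: φ = -43.34111°, λ = +44.93889°
HYD4: φ = -45.98028°, λ = +49.11722°
δ₁₃ = central angle DH8→HYD4 = 0.023172 rad  (haversine)
θ₁₃ = bearing DH8→HYD4 = 148.124°,  θ₁₂ = bearing DH8→HYD7 = 302.557°
dₓₜ = R·arcsin(sin δ₁₃ · sin(θ₁₃ − θ₁₂)) = 6371·arcsin(0.02317·sin(-154.433°)) = -63.707 km
|dₓₜ| = 63.707 km

63.7 km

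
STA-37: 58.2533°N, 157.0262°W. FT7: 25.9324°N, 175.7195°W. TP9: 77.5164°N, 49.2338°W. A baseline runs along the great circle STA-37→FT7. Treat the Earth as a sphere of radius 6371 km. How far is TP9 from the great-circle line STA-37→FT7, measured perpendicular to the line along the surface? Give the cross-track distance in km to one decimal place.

δ₁₃ = central angle STA-37→TP9 = 0.650925 rad  (haversine)
θ₁₃ = bearing STA-37→TP9 = 19.858°,  θ₁₂ = bearing STA-37→FT7 = 210.246°
dₓₜ = R·arcsin(sin δ₁₃ · sin(θ₁₃ − θ₁₂)) = 6371·arcsin(0.60592·sin(-190.388°)) = 697.491 km
|dₓₜ| = 697.491 km

697.5 km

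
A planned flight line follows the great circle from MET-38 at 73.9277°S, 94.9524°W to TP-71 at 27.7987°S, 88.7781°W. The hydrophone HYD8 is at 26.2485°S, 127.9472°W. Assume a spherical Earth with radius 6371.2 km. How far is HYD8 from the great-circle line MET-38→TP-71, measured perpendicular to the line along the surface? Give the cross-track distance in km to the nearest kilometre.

3812 km

δ₁₃ = central angle MET-38→HYD8 = 0.885071 rad  (haversine)
θ₁₃ = bearing MET-38→HYD8 = 320.872°,  θ₁₂ = bearing MET-38→TP-71 = 7.569°
dₓₜ = R·arcsin(sin δ₁₃ · sin(θ₁₃ − θ₁₂)) = 6371.2·arcsin(0.77396·sin(313.303°)) = -3811.907 km
|dₓₜ| = 3811.907 km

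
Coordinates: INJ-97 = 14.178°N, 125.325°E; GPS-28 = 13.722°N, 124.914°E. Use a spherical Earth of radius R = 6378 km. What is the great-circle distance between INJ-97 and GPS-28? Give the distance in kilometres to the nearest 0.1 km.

Δφ = -0.4560°,  Δλ = -0.4110°
a = sin²(Δφ/2) + cos φ₁ cos φ₂ sin²(Δλ/2) = 0.000028
c = 2·arcsin(√a) = 0.010574 rad = 0.6058°
d = R·c = 6378 × 0.010574 = 67.4 km

67.4 km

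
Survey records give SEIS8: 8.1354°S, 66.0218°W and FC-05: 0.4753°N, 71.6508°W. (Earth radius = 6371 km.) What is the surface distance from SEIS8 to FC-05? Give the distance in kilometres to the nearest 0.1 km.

Δφ = 8.6107°,  Δλ = -5.6290°
a = sin²(Δφ/2) + cos φ₁ cos φ₂ sin²(Δλ/2) = 0.008022
c = 2·arcsin(√a) = 0.179377 rad = 10.2776°
d = R·c = 6371 × 0.179377 = 1142.8 km

1142.8 km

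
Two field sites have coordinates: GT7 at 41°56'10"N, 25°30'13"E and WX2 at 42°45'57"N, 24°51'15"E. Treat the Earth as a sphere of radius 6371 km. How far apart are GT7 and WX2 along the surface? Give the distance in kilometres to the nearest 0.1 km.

GT7: φ = +41.93611°, λ = +25.50361°
WX2: φ = +42.76583°, λ = +24.85417°
Δφ = 0.8297°,  Δλ = -0.6494°
a = sin²(Δφ/2) + cos φ₁ cos φ₂ sin²(Δλ/2) = 0.000070
c = 2·arcsin(√a) = 0.016730 rad = 0.9585°
d = R·c = 6371 × 0.016730 = 106.6 km

106.6 km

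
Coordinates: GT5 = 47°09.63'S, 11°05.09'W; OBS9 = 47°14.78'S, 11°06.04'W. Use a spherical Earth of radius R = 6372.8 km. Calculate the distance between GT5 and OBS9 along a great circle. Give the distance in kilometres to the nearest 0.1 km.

9.6 km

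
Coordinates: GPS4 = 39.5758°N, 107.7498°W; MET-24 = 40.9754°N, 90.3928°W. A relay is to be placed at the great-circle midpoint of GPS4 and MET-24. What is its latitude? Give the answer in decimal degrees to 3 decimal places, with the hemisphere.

40.601°N

Bx = cos φ₂ cos Δλ = 0.720612,  By = cos φ₂ sin Δλ = 0.225232
φₘ = atan2(sin φ₁ + sin φ₂, √((cos φ₁ + Bx)² + By²)) = 40.60128°
λₘ = λ₁ + atan2(By, cos φ₁ + Bx) = -99.16181°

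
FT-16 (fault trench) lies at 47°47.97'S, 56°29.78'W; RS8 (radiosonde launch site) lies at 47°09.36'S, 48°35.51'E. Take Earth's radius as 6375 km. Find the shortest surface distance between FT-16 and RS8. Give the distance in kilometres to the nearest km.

7221 km

FT-16: φ = -47.79950°, λ = -56.49633°
RS8: φ = -47.15600°, λ = +48.59183°
Δφ = 0.6435°,  Δλ = 105.0882°
a = sin²(Δφ/2) + cos φ₁ cos φ₂ sin²(Δλ/2) = 0.287871
c = 2·arcsin(√a) = 1.132654 rad = 64.8963°
d = R·c = 6375 × 1.132654 = 7220.7 km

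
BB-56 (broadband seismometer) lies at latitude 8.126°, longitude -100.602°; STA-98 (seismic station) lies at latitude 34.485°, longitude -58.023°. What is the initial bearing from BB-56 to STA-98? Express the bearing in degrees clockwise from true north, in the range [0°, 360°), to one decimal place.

49.6°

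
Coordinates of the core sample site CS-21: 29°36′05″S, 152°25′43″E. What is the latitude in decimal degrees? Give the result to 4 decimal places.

29.6014°S

29° + 36′/60 + 5″/3600 = 29 + 0.60000 + 0.00139 = 29.6014°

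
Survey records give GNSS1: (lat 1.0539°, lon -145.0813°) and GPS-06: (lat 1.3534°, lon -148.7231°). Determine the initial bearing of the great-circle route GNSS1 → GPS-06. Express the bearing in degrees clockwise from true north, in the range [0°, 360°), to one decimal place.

Δλ = -3.6418°
y = sin Δλ · cos φ₂ = -0.063501
x = cos φ₁ sin φ₂ − sin φ₁ cos φ₂ cos Δλ = 0.005264
θ = atan2(y, x) = -85.2609° → 274.7391° (mod 360°)

274.7°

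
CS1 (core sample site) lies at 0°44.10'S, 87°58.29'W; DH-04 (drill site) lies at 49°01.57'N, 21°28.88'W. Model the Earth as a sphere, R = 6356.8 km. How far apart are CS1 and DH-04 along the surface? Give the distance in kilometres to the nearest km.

8367 km

CS1: φ = -0.73500°, λ = -87.97150°
DH-04: φ = +49.02617°, λ = -21.48133°
Δφ = 49.7612°,  Δλ = 66.4902°
a = sin²(Δφ/2) + cos φ₁ cos φ₂ sin²(Δλ/2) = 0.374069
c = 2·arcsin(√a) = 1.316193 rad = 75.4123°
d = R·c = 6356.8 × 1.316193 = 8366.8 km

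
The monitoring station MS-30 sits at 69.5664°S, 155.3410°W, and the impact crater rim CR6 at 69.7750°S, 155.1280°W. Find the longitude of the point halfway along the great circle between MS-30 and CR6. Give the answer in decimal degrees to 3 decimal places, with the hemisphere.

155.235°W

Bx = cos φ₂ cos Δλ = 0.345705,  By = cos φ₂ sin Δλ = 0.001285
φₘ = atan2(sin φ₁ + sin φ₂, √((cos φ₁ + Bx)² + By²)) = -69.67073°
λₘ = λ₁ + atan2(By, cos φ₁ + Bx) = -155.23502°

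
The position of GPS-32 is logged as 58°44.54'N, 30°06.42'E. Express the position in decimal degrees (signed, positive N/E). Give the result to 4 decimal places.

+58.7423°, +30.1070°

lat: 58.7423° N → +58.7423°
lon: 30.1070° E → +30.1070°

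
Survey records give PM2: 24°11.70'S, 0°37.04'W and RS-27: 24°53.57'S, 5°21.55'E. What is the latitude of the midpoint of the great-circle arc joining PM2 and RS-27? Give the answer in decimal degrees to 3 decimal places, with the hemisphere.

PM2: φ = -24.19500°, λ = -0.61733°
RS-27: φ = -24.89283°, λ = +5.35917°
Bx = cos φ₂ cos Δλ = 0.902166,  By = cos φ₂ sin Δλ = 0.094447
φₘ = atan2(sin φ₁ + sin φ₂, √((cos φ₁ + Bx)² + By²)) = -24.57339°
λₘ = λ₁ + atan2(By, cos φ₁ + Bx) = 2.36260°

24.573°S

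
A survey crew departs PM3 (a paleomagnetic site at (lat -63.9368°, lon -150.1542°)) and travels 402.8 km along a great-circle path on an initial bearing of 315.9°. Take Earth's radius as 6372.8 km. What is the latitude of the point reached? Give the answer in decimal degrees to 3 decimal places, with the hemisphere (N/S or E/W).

61.233°S

δ = d/R = 402.8/6372.8 = 0.063206 rad
φ₂ = arcsin(sin φ₁ cos δ + cos φ₁ sin δ cos θ)
   = arcsin(-0.89831·0.99800 + 0.43936·0.06316·0.71813) = -61.23333°
λ₂ = λ₁ + atan2(sin θ sin δ cos φ₁, cos δ − sin φ₁ sin φ₂) = -155.39488°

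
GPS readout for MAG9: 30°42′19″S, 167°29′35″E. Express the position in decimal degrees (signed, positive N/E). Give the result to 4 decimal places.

lat: 30.7053° S → -30.7053°
lon: 167.4931° E → +167.4931°

-30.7053°, +167.4931°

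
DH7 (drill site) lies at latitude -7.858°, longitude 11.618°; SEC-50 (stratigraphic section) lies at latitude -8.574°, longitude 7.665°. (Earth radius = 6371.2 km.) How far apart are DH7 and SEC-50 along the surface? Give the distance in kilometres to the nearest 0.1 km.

Δφ = -0.7160°,  Δλ = -3.9530°
a = sin²(Δφ/2) + cos φ₁ cos φ₂ sin²(Δλ/2) = 0.001204
c = 2·arcsin(√a) = 0.069418 rad = 3.9774°
d = R·c = 6371.2 × 0.069418 = 442.3 km

442.3 km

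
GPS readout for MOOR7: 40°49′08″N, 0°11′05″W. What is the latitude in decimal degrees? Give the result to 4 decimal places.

40.8189°N

40° + 49′/60 + 8″/3600 = 40 + 0.81667 + 0.00222 = 40.8189°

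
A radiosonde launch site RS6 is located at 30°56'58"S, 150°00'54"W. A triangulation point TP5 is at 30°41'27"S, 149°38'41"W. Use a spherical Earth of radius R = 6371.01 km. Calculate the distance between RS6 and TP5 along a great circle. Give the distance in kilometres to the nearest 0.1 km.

RS6: φ = -30.94944°, λ = -150.01500°
TP5: φ = -30.69083°, λ = -149.64472°
Δφ = 0.2586°,  Δλ = 0.3703°
a = sin²(Δφ/2) + cos φ₁ cos φ₂ sin²(Δλ/2) = 0.000013
c = 2·arcsin(√a) = 0.007154 rad = 0.4099°
d = R·c = 6371.01 × 0.007154 = 45.6 km

45.6 km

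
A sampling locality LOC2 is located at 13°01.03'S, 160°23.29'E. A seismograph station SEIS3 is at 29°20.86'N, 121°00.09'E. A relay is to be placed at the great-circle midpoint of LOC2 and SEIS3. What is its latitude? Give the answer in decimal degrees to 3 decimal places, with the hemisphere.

LOC2: φ = -13.01717°, λ = +160.38817°
SEIS3: φ = +29.34767°, λ = +121.00150°
Bx = cos φ₂ cos Δλ = 0.673691,  By = cos φ₂ sin Δλ = -0.553114
φₘ = atan2(sin φ₁ + sin φ₂, √((cos φ₁ + Bx)² + By²)) = 8.66334°
λₘ = λ₁ + atan2(By, cos φ₁ + Bx) = 141.83495°

8.663°N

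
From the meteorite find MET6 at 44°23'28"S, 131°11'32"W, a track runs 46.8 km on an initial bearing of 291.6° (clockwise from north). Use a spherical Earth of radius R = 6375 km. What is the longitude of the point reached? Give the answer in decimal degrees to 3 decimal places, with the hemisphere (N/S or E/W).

MET6: φ = -44.39111°, λ = -131.19222°
δ = d/R = 46.8/6375 = 0.007341 rad
φ₂ = arcsin(sin φ₁ cos δ + cos φ₁ sin δ cos θ)
   = arcsin(-0.69955·0.99997 + 0.71458·0.00734·0.36812) = -44.23497°
λ₂ = λ₁ + atan2(sin θ sin δ cos φ₁, cos δ − sin φ₁ sin φ₂) = -131.73806°

131.738°W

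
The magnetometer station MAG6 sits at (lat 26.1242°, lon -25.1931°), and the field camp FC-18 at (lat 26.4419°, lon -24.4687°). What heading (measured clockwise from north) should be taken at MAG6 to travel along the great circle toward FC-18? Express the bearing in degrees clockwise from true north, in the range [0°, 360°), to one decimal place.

63.8°

Δλ = 0.7244°
y = sin Δλ · cos φ₂ = 0.011320
x = cos φ₁ sin φ₂ − sin φ₁ cos φ₂ cos Δλ = 0.005576
θ = atan2(y, x) = 63.7749° → 63.7749° (mod 360°)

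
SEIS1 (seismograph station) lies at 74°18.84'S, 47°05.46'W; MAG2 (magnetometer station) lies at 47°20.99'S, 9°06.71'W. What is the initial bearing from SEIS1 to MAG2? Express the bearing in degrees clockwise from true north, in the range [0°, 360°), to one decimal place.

52.9°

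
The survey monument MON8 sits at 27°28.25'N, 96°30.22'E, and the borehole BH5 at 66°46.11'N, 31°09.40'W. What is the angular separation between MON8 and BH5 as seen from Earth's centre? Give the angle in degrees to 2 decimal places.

MON8: φ = +27.47083°, λ = +96.50367°
BH5: φ = +66.76850°, λ = -31.15667°
Δφ = 39.2977°,  Δλ = -127.6603°
a = sin²(Δφ/2) + cos φ₁ cos φ₂ sin²(Δλ/2) = 0.394965
c = 2·arcsin(√a) = 1.359151 rad = 77.8736°

77.87°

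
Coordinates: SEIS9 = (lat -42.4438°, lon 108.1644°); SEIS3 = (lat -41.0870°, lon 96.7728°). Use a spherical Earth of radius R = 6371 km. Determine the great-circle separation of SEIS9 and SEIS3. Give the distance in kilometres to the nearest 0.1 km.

956.0 km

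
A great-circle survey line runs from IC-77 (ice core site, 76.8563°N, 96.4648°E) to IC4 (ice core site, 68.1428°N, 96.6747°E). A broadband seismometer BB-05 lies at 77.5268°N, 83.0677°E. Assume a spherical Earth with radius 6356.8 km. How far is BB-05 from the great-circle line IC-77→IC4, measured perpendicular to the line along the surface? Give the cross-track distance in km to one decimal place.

317.2 km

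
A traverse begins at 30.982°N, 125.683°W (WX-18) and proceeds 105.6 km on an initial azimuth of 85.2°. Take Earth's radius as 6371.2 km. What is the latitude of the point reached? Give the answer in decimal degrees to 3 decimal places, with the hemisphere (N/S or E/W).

31.057°N

δ = d/R = 105.6/6371.2 = 0.016575 rad
φ₂ = arcsin(sin φ₁ cos δ + cos φ₁ sin δ cos θ)
   = arcsin(0.51477·0.99986 + 0.85733·0.01657·0.08368) = 31.05677°
λ₂ = λ₁ + atan2(sin θ sin δ cos φ₁, cos δ − sin φ₁ sin φ₂) = -124.57831°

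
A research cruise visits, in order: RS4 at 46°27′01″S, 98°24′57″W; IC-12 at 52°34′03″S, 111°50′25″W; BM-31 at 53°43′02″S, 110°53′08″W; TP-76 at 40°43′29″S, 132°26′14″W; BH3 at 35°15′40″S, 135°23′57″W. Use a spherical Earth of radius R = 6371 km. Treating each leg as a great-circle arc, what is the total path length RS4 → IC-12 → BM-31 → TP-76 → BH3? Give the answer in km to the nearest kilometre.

4145 km

RS4: φ = -46.45028°, λ = -98.41583°
IC-12: φ = -52.56750°, λ = -111.84028°
BM-31: φ = -53.71722°, λ = -110.88556°
TP-76: φ = -40.72472°, λ = -132.43722°
BH3: φ = -35.26111°, λ = -135.39917°
RS4→IC-12: c = 0.185395 rad, d = 1181.15 km
IC-12→BM-31: c = 0.022417 rad, d = 142.82 km
BM-31→TP-76: c = 0.339128 rad, d = 2160.58 km
TP-76→BH3: c = 0.103679 rad, d = 660.54 km
Total = 1181.15 + 142.82 + 2160.58 + 660.54 = 4145.09 km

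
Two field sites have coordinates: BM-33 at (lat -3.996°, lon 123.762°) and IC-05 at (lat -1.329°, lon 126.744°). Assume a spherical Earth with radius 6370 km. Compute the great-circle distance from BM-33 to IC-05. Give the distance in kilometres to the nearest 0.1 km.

444.5 km

Δφ = 2.6670°,  Δλ = 2.9820°
a = sin²(Δφ/2) + cos φ₁ cos φ₂ sin²(Δλ/2) = 0.001217
c = 2·arcsin(√a) = 0.069779 rad = 3.9981°
d = R·c = 6370 × 0.069779 = 444.5 km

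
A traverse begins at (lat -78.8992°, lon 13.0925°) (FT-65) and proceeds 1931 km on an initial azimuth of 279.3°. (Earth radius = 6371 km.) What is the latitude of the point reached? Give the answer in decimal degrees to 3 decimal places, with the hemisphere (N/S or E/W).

68.014°S

δ = d/R = 1931/6371 = 0.303092 rad
φ₂ = arcsin(sin φ₁ cos δ + cos φ₁ sin δ cos θ)
   = arcsin(-0.98129·0.95442 + 0.19254·0.29847·0.16160) = -68.01381°
λ₂ = λ₁ + atan2(sin θ sin δ cos φ₁, cos δ − sin φ₁ sin φ₂) = -38.79124°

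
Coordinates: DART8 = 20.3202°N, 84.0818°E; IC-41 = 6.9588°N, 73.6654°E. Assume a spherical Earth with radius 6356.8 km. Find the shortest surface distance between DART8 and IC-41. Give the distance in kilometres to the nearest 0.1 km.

Δφ = -13.3614°,  Δλ = -10.4164°
a = sin²(Δφ/2) + cos φ₁ cos φ₂ sin²(Δλ/2) = 0.021204
c = 2·arcsin(√a) = 0.292274 rad = 16.7461°
d = R·c = 6356.8 × 0.292274 = 1857.9 km

1857.9 km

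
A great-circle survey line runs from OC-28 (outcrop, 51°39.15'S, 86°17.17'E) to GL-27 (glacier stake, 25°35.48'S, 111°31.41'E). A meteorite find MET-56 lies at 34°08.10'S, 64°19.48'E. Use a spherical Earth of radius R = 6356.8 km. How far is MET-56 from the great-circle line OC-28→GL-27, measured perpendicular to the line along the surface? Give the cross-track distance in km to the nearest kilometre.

2600 km

OC-28: φ = -51.65250°, λ = +86.28617°
GL-27: φ = -25.59133°, λ = +111.52350°
MET-56: φ = -34.13500°, λ = +64.32467°
δ₁₃ = central angle OC-28→MET-56 = 0.411904 rad  (haversine)
θ₁₃ = bearing OC-28→MET-56 = 309.358°,  θ₁₂ = bearing OC-28→GL-27 = 45.964°
dₓₜ = R·arcsin(sin δ₁₃ · sin(θ₁₃ − θ₁₂)) = 6356.8·arcsin(0.40035·sin(263.394°)) = -2599.966 km
|dₓₜ| = 2599.966 km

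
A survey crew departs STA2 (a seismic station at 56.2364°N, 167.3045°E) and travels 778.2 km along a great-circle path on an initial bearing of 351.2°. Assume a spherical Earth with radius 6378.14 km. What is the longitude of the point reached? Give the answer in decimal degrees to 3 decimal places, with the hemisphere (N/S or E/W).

δ = d/R = 778.2/6378.14 = 0.122010 rad
φ₂ = arcsin(sin φ₁ cos δ + cos φ₁ sin δ cos θ)
   = arcsin(0.83134·0.99257 + 0.55577·0.12171·0.98823) = 63.12598°
λ₂ = λ₁ + atan2(sin θ sin δ cos φ₁, cos δ − sin φ₁ sin φ₂) = 164.94376°

164.944°E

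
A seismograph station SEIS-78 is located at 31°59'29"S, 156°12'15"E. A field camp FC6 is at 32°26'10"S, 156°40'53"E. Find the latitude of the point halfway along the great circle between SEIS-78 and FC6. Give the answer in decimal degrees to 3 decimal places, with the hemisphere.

SEIS-78: φ = -31.99139°, λ = +156.20417°
FC6: φ = -32.43611°, λ = +156.68139°
Bx = cos φ₂ cos Δλ = 0.843961,  By = cos φ₂ sin Δλ = 0.007030
φₘ = atan2(sin φ₁ + sin φ₂, √((cos φ₁ + Bx)² + By²)) = -32.21397°
λₘ = λ₁ + atan2(By, cos φ₁ + Bx) = 156.44219°

32.214°S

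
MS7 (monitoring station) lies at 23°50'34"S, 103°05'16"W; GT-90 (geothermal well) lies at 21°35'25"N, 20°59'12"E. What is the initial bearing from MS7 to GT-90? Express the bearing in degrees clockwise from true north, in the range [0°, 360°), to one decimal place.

MS7: φ = -23.84278°, λ = -103.08778°
GT-90: φ = +21.59028°, λ = +20.98667°
Δλ = 124.0744°
y = sin Δλ · cos φ₂ = 0.770195
x = cos φ₁ sin φ₂ − sin φ₁ cos φ₂ cos Δλ = 0.125977
θ = atan2(y, x) = 80.7107° → 80.7107° (mod 360°)

80.7°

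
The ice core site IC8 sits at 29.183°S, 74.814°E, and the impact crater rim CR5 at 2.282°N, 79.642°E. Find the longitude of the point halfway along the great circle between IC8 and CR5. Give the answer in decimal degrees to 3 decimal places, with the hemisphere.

77.391°E

Bx = cos φ₂ cos Δλ = 0.995662,  By = cos φ₂ sin Δλ = 0.084098
φₘ = atan2(sin φ₁ + sin φ₂, √((cos φ₁ + Bx)² + By²)) = -13.46196°
λₘ = λ₁ + atan2(By, cos φ₁ + Bx) = 77.39073°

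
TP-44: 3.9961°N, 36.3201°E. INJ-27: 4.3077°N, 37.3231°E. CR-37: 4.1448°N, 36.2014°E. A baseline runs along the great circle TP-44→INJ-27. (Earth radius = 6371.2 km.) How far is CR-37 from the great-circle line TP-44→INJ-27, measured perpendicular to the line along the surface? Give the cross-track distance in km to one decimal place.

δ₁₃ = central angle TP-44→CR-37 = 0.003318 rad  (haversine)
θ₁₃ = bearing TP-44→CR-37 = 321.476°,  θ₁₂ = bearing TP-44→INJ-27 = 72.663°
dₓₜ = R·arcsin(sin δ₁₃ · sin(θ₁₃ − θ₁₂)) = 6371.2·arcsin(0.00332·sin(248.813°)) = -19.708 km
|dₓₜ| = 19.708 km

19.7 km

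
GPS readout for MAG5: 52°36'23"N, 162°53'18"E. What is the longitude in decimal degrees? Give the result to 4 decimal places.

162° + 53′/60 + 18″/3600 = 162 + 0.88333 + 0.00500 = 162.8883°

162.8883°E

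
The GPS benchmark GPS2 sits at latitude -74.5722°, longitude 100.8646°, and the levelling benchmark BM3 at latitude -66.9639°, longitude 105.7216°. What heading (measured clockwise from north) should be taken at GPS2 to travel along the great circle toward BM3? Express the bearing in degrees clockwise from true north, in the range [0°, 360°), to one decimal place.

14.2°

Δλ = 4.8570°
y = sin Δλ · cos φ₂ = 0.033132
x = cos φ₁ sin φ₂ − sin φ₁ cos φ₂ cos Δλ = 0.131045
θ = atan2(y, x) = 14.1886° → 14.1886° (mod 360°)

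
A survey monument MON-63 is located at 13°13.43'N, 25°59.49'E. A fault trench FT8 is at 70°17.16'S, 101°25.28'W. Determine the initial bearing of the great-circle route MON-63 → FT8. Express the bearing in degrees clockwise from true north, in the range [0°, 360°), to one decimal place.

MON-63: φ = +13.22383°, λ = +25.99150°
FT8: φ = -70.28600°, λ = -101.42133°
Δλ = -127.4128°
y = sin Δλ · cos φ₂ = -0.267930
x = cos φ₁ sin φ₂ − sin φ₁ cos φ₂ cos Δλ = -0.869544
θ = atan2(y, x) = -162.8745° → 197.1255° (mod 360°)

197.1°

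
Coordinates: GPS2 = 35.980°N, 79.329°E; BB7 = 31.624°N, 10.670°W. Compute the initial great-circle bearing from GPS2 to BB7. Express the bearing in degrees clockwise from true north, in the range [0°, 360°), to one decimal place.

296.5°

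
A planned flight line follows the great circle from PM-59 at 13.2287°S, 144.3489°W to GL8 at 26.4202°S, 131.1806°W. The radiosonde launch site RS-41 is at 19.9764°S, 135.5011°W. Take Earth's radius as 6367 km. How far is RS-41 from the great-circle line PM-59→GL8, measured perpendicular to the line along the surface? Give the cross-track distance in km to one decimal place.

190.4 km

δ₁₃ = central angle PM-59→RS-41 = 0.189034 rad  (haversine)
θ₁₃ = bearing PM-59→RS-41 = 129.710°,  θ₁₂ = bearing PM-59→GL8 = 138.867°
dₓₜ = R·arcsin(sin δ₁₃ · sin(θ₁₃ − θ₁₂)) = 6367·arcsin(0.18791·sin(-9.156°)) = -190.411 km
|dₓₜ| = 190.411 km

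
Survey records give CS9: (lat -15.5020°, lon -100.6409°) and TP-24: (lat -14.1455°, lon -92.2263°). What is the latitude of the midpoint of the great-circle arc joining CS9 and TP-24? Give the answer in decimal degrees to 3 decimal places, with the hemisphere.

Bx = cos φ₂ cos Δλ = 0.959240,  By = cos φ₂ sin Δλ = 0.141898
φₘ = atan2(sin φ₁ + sin φ₂, √((cos φ₁ + Bx)² + By²)) = -14.86204°
λₘ = λ₁ + atan2(By, cos φ₁ + Bx) = -96.42039°

14.862°S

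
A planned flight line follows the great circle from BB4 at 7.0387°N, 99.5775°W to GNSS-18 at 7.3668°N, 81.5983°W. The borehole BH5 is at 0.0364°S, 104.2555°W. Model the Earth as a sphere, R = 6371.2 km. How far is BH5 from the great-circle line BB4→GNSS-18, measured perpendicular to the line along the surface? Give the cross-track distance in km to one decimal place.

δ₁₃ = central angle BB4→BH5 = 0.147922 rad  (haversine)
θ₁₃ = bearing BB4→BH5 = 213.598°,  θ₁₂ = bearing BB4→GNSS-18 = 87.819°
dₓₜ = R·arcsin(sin δ₁₃ · sin(θ₁₃ − θ₁₂)) = 6371.2·arcsin(0.14738·sin(125.779°)) = 763.623 km
|dₓₜ| = 763.623 km

763.6 km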